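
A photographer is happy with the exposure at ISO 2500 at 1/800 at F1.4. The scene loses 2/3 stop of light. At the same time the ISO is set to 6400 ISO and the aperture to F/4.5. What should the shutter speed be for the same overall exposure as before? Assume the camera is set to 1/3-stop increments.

Scene light: 2/3 stop darker.
ISO: 2500 → 3200 → 4000 → 5000 → 6400 — 1 1/3 stops raised (brighter).
Aperture: f/1.4 → f/1.6 → f/1.8 → f/2 → f/2.2 → f/2.5 → f/2.8 → f/3.2 → f/3.5 → f/4 → f/4.5 — 3 1/3 stops stopped down (darker).
Net so far: 2 2/3 stops darker. Shutter speed: 1/800 → 1/640 → 1/500 → 1/400 → 1/320 → 1/250 → 1/200 → 1/160 → 1/125.

1/125s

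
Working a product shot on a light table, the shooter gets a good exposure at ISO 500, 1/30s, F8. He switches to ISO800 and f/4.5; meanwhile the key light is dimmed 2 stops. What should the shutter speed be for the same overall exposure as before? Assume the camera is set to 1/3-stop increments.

1/40s

Scene light: 2 stops darker.
ISO: 500 → 640 → 800 — 2/3 stop higher (brighter).
Aperture: f/8 → f/7.1 → f/6.3 → f/5.6 → f/5 → f/4.5 — 1 2/3 stops opened up (brighter).
Net so far: 1/3 stop brighter. Shutter speed: 1/30 → 1/40.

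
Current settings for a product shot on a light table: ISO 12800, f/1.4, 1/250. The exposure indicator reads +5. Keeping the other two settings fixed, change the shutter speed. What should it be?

Overexposed by 5 stops → need 5 stops darker.
Shutter speed: 1/250 → 1/500 → 1/1000 → 1/2000 → 1/4000 → 1/8000.

1/8000s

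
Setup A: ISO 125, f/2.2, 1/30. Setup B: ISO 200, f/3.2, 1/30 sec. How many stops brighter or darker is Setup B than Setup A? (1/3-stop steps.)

1/3 stop darker

Aperture: f/2.2 → f/2.5 → f/2.8 → f/3.2 — 1 stop narrower (darker).
Shutter speed: unchanged.
ISO: 125 → 160 → 200 — 2/3 stop higher (brighter).
Net: −1 +2/3 = −1/3 stops.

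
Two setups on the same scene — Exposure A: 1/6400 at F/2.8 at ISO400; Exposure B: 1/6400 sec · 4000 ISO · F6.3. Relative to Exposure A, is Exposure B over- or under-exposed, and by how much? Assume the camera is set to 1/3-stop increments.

1 stop brighter

Aperture: f/2.8 → f/3.2 → f/3.5 → f/4 → f/4.5 → f/5 → f/5.6 → f/6.3 — 2 1/3 stops stopped down (darker).
Shutter speed: unchanged.
ISO: 400 → 500 → 640 → 800 → 1000 → 1250 → 1600 → 2000 → 2500 → 3200 → 4000 — 3 1/3 stops higher (brighter).
Net: −2 1/3 +3 1/3 = +1 stop.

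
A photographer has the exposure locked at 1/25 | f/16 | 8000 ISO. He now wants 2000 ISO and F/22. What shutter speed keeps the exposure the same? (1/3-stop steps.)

ISO: 8000 → 6400 → 5000 → 4000 → 3200 → 2500 → 2000 — 2 stops lower (darker).
Aperture: f/16 → f/18 → f/20 → f/22 — 1 stop stopped down (darker).
Net change so far: 3 stops darker. Offset with the shutter speed: 1/25 → 1/20 → 1/15 → 1/13 → 1/10 → 1/8 → 1/6 → 1/5 → 1/4 → 0.3.

0.3 s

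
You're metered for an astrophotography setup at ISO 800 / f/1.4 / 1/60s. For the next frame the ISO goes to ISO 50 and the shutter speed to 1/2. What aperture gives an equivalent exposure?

ISO: 800 → 400 → 200 → 100 → 50 — 4 stops lower (darker).
Shutter speed: 1/60 → 1/30 → 1/15 → 1/8 → 1/4 → 1/2 — 5 stops longer (brighter).
Net change so far: 1 stop brighter. Offset with the aperture: f/1.4 → f/2.

f/2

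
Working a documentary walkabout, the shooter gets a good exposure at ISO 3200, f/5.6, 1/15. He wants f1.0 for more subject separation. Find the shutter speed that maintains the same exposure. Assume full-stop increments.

1/500s

Aperture: f/5.6 → f/4 → f/2.8 → f/2 → f/1.4 → f/1.0 — 5 stops wider (brighter).
Need 5 stops darker from the shutter speed: 1/15 → 1/30 → 1/60 → 1/125 → 1/250 → 1/500.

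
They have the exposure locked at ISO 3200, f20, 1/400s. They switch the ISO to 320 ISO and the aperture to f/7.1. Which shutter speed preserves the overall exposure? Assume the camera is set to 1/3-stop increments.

1/320s

ISO: 3200 → 2500 → 2000 → 1600 → 1250 → 1000 → 800 → 640 → 500 → 400 → 320 — 3 1/3 stops lower (darker).
Aperture: f/20 → f/18 → f/16 → f/14 → f/13 → f/11 → f/10 → f/9 → f/8 → f/7.1 — 3 stops opened up (brighter).
Net change so far: 1/3 stop darker. Offset with the shutter speed: 1/400 → 1/320.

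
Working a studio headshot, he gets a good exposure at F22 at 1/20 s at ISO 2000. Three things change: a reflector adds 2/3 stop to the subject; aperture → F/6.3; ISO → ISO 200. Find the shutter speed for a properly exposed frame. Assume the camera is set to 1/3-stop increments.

Scene light: 2/3 stop brighter.
Aperture: f/22 → f/20 → f/18 → f/16 → f/14 → f/13 → f/11 → f/10 → f/9 → f/8 → f/7.1 → f/6.3 — 3 2/3 stops larger aperture (brighter).
ISO: 2000 → 1600 → 1250 → 1000 → 800 → 640 → 500 → 400 → 320 → 250 → 200 — 3 1/3 stops lower (darker).
Net so far: 1 stop brighter. Shutter speed: 1/20 → 1/25 → 1/30 → 1/40.

1/40s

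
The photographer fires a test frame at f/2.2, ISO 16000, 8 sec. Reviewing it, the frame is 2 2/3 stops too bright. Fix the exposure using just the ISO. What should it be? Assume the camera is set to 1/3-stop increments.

ISO 2500

Overexposed by 2 2/3 stops → need 2 2/3 stops darker.
ISO: 16000 → 12800 → 10000 → 8000 → 6400 → 5000 → 4000 → 3200 → 2500.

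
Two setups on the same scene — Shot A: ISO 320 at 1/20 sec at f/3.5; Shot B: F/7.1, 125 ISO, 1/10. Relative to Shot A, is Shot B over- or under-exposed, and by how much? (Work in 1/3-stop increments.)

2 1/3 stops darker

Aperture: f/3.5 → f/4 → f/4.5 → f/5 → f/5.6 → f/6.3 → f/7.1 — 2 stops smaller aperture (darker).
Shutter speed: 1/20 → 1/15 → 1/13 → 1/10 — 1 stop longer (brighter).
ISO: 320 → 250 → 200 → 160 → 125 — 1 1/3 stops lower (darker).
Net: −2 +1 −1 1/3 = −2 1/3 stops.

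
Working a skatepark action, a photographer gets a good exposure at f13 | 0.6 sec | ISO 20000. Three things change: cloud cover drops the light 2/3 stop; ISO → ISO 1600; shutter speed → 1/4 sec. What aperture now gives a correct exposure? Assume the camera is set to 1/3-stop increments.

f/1.8

Scene light: 2/3 stop darker.
ISO: 20000 → 16000 → 12800 → 10000 → 8000 → 6400 → 5000 → 4000 → 3200 → 2500 → 2000 → 1600 — 3 2/3 stops dropped (darker).
Shutter speed: 0.6 → 0.5 → 0.4 → 0.3 → 1/4 — 1 1/3 stops faster (darker).
Net so far: 5 2/3 stops darker. Aperture: f/13 → f/11 → f/10 → f/9 → f/8 → f/7.1 → f/6.3 → f/5.6 → f/5 → f/4.5 → f/4 → f/3.5 → f/3.2 → f/2.8 → f/2.5 → f/2.2 → f/2 → f/1.8.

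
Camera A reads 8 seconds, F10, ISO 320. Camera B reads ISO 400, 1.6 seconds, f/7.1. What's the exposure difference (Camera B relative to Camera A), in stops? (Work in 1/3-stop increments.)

Aperture: f/10 → f/9 → f/8 → f/7.1 — 1 stop opened up (brighter).
Shutter speed: 8 → 6 → 5 → 4 → 3.2 → 2.5 → 2 → 1.6 — 2 1/3 stops faster (darker).
ISO: 320 → 400 — 1/3 stop raised (brighter).
Net: +1 −2 1/3 +1/3 = −1 stop.

1 stop darker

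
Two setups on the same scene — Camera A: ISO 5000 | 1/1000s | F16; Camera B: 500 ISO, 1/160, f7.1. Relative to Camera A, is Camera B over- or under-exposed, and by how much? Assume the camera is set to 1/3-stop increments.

1 2/3 stops brighter

Aperture: f/16 → f/14 → f/13 → f/11 → f/10 → f/9 → f/8 → f/7.1 — 2 1/3 stops larger aperture (brighter).
Shutter speed: 1/1000 → 1/800 → 1/640 → 1/500 → 1/400 → 1/320 → 1/250 → 1/200 → 1/160 — 2 2/3 stops longer (brighter).
ISO: 5000 → 4000 → 3200 → 2500 → 2000 → 1600 → 1250 → 1000 → 800 → 640 → 500 — 3 1/3 stops dropped (darker).
Net: +2 1/3 +2 2/3 −3 1/3 = +1 2/3 stops.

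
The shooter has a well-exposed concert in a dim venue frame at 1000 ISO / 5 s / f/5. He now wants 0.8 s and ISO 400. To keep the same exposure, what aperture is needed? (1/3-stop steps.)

f/1.2

Shutter speed: 5 → 4 → 3.2 → 2.5 → 2 → 1.6 → 1.3 → 1 → 0.8 — 2 2/3 stops faster (darker).
ISO: 1000 → 800 → 640 → 500 → 400 — 1 1/3 stops lower (darker).
Net change so far: 4 stops darker. Offset with the aperture: f/5 → f/4.5 → f/4 → f/3.5 → f/3.2 → f/2.8 → f/2.5 → f/2.2 → f/2 → f/1.8 → f/1.6 → f/1.4 → f/1.2.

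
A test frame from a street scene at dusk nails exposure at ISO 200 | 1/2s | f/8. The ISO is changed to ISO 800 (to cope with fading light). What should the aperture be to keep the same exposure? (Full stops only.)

f/16

ISO: 200 → 400 → 800 — 2 stops higher (brighter).
Need 2 stops darker from the aperture: f/8 → f/11 → f/16.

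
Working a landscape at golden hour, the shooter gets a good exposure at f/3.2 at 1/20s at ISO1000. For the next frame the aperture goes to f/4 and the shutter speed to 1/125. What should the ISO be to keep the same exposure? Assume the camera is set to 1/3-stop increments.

Aperture: f/3.2 → f/3.5 → f/4 — 2/3 stop stopped down (darker).
Shutter speed: 1/20 → 1/25 → 1/30 → 1/40 → 1/50 → 1/60 → 1/80 → 1/100 → 1/125 — 2 2/3 stops faster (darker).
Net change so far: 3 1/3 stops darker. Offset with the ISO: 1000 → 1250 → 1600 → 2000 → 2500 → 3200 → 4000 → 5000 → 6400 → 8000 → 10000.

ISO 10000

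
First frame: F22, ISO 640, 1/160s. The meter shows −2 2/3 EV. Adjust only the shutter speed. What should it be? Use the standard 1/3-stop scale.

1/25s

Underexposed by 2 2/3 stops → need 2 2/3 stops brighter.
Shutter speed: 1/160 → 1/125 → 1/100 → 1/80 → 1/60 → 1/50 → 1/40 → 1/30 → 1/25.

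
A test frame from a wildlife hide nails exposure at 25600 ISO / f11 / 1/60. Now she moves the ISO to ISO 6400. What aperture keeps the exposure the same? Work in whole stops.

f/5.6

ISO: 25600 → 12800 → 6400 — 2 stops dropped (darker).
Need 2 stops brighter from the aperture: f/11 → f/8 → f/5.6.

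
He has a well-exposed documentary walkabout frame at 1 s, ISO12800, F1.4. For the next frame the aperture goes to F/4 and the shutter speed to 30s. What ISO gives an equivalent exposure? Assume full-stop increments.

Aperture: f/1.4 → f/2 → f/2.8 → f/4 — 3 stops stopped down (darker).
Shutter speed: 1 → 2 → 4 → 8 → 15 → 30 — 5 stops slower (brighter).
Net change so far: 2 stops brighter. Offset with the ISO: 12800 → 6400 → 3200.

ISO 3200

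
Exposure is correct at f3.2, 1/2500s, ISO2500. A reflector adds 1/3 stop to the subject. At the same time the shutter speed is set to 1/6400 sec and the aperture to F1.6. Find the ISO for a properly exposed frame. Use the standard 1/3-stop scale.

Scene light: 1/3 stop brighter.
Shutter speed: 1/2500 → 1/3200 → 1/4000 → 1/5000 → 1/6400 — 1 1/3 stops shorter (darker).
Aperture: f/3.2 → f/2.8 → f/2.5 → f/2.2 → f/2 → f/1.8 → f/1.6 — 2 stops opened up (brighter).
Net so far: 1 stop brighter. ISO: 2500 → 2000 → 1600 → 1250.

ISO 1250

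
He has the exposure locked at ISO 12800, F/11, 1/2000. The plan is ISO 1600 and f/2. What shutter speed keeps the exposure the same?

ISO: 12800 → 6400 → 3200 → 1600 — 3 stops lower (darker).
Aperture: f/11 → f/8 → f/5.6 → f/4 → f/2.8 → f/2 — 5 stops larger aperture (brighter).
Net change so far: 2 stops brighter. Offset with the shutter speed: 1/2000 → 1/4000 → 1/8000.

1/8000s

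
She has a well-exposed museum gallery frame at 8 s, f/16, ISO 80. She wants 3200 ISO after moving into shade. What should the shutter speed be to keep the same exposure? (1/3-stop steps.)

1/5s

ISO: 80 → 100 → 125 → 160 → 200 → 250 → 320 → 400 → 500 → 640 → 800 → 1000 → 1250 → 1600 → 2000 → 2500 → 3200 — 5 1/3 stops raised (brighter).
Need 5 1/3 stops darker from the shutter speed: 8 → 6 → 5 → 4 → 3.2 → 2.5 → 2 → 1.6 → 1.3 → 1 → 0.8 → 0.6 → 0.5 → 0.4 → 0.3 → 1/4 → 1/5.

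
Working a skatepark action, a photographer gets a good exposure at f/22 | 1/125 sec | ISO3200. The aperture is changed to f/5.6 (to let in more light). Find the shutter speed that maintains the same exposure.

Aperture: f/22 → f/16 → f/11 → f/8 → f/5.6 — 4 stops larger aperture (brighter).
Need 4 stops darker from the shutter speed: 1/125 → 1/250 → 1/500 → 1/1000 → 1/2000.

1/2000s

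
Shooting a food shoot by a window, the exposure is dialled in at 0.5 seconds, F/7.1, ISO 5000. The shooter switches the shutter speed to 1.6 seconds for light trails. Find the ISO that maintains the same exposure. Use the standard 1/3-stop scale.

Shutter speed: 0.5 → 0.6 → 0.8 → 1 → 1.3 → 1.6 — 1 2/3 stops longer (brighter).
Need 1 2/3 stops darker from the ISO: 5000 → 4000 → 3200 → 2500 → 2000 → 1600.

ISO 1600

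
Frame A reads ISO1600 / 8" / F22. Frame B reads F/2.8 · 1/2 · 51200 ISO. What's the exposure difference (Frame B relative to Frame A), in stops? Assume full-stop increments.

Aperture: f/22 → f/16 → f/11 → f/8 → f/5.6 → f/4 → f/2.8 — 6 stops opened up (brighter).
Shutter speed: 8 → 4 → 2 → 1 → 1/2 — 4 stops shorter (darker).
ISO: 1600 → 3200 → 6400 → 12800 → 25600 → 51200 — 5 stops higher (brighter).
Net: +6 −4 +5 = +7 stops.

7 stops brighter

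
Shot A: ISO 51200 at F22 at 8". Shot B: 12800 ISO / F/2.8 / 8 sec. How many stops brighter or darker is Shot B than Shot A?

Aperture: f/22 → f/16 → f/11 → f/8 → f/5.6 → f/4 → f/2.8 — 6 stops larger aperture (brighter).
Shutter speed: unchanged.
ISO: 51200 → 25600 → 12800 — 2 stops dropped (darker).
Net: +6 −2 = +4 stops.

4 stops brighter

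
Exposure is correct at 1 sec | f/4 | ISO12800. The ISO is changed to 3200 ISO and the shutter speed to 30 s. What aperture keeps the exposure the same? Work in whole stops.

ISO: 12800 → 6400 → 3200 — 2 stops dropped (darker).
Shutter speed: 1 → 2 → 4 → 8 → 15 → 30 — 5 stops slower (brighter).
Net change so far: 3 stops brighter. Offset with the aperture: f/4 → f/5.6 → f/8 → f/11.

f/11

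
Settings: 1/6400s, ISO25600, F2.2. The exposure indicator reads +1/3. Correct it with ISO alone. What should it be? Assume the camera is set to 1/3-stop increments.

ISO 20000

Overexposed by 1/3 stop → need 1/3 stop darker.
ISO: 25600 → 20000.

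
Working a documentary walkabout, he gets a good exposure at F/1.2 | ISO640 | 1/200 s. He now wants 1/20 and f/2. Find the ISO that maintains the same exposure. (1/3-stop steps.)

ISO 160

Shutter speed: 1/200 → 1/160 → 1/125 → 1/100 → 1/80 → 1/60 → 1/50 → 1/40 → 1/30 → 1/25 → 1/20 — 3 1/3 stops slower (brighter).
Aperture: f/1.2 → f/1.4 → f/1.6 → f/1.8 → f/2 — 1 1/3 stops stopped down (darker).
Net change so far: 2 stops brighter. Offset with the ISO: 640 → 500 → 400 → 320 → 250 → 200 → 160.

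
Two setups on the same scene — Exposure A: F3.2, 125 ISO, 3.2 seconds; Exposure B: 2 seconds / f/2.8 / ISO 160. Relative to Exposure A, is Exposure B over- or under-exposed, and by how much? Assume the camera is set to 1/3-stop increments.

Aperture: f/3.2 → f/2.8 — 1/3 stop opened up (brighter).
Shutter speed: 3.2 → 2.5 → 2 — 2/3 stop shorter (darker).
ISO: 125 → 160 — 1/3 stop raised (brighter).
Net: +1/3 −2/3 +1/3 = 0 stops.

same exposure (0 stops)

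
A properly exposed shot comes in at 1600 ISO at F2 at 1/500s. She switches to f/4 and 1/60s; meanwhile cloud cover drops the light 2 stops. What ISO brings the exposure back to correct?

ISO 3200

Scene light: 2 stops darker.
Aperture: f/2 → f/2.8 → f/4 — 2 stops narrower (darker).
Shutter speed: 1/500 → 1/250 → 1/125 → 1/60 — 3 stops longer (brighter).
Net so far: 1 stop darker. ISO: 1600 → 3200.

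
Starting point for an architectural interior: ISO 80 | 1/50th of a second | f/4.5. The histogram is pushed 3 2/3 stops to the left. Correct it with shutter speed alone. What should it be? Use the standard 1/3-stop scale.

Underexposed by 3 2/3 stops → need 3 2/3 stops brighter.
Shutter speed: 1/50 → 1/40 → 1/30 → 1/25 → 1/20 → 1/15 → 1/13 → 1/10 → 1/8 → 1/6 → 1/5 → 1/4.

1/4s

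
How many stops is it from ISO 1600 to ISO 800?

1600 → 800 — count the steps: 1 stop.

1 stop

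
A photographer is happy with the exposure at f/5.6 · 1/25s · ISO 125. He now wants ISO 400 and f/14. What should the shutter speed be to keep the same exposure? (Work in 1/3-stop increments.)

ISO: 125 → 160 → 200 → 250 → 320 → 400 — 1 2/3 stops higher (brighter).
Aperture: f/5.6 → f/6.3 → f/7.1 → f/8 → f/9 → f/10 → f/11 → f/13 → f/14 — 2 2/3 stops stopped down (darker).
Net change so far: 1 stop darker. Offset with the shutter speed: 1/25 → 1/20 → 1/15 → 1/13.

1/13s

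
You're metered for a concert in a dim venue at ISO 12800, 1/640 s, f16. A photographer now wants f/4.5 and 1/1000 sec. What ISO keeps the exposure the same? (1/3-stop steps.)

Aperture: f/16 → f/14 → f/13 → f/11 → f/10 → f/9 → f/8 → f/7.1 → f/6.3 → f/5.6 → f/5 → f/4.5 — 3 2/3 stops larger aperture (brighter).
Shutter speed: 1/640 → 1/800 → 1/1000 — 2/3 stop shorter (darker).
Net change so far: 3 stops brighter. Offset with the ISO: 12800 → 10000 → 8000 → 6400 → 5000 → 4000 → 3200 → 2500 → 2000 → 1600.

ISO 1600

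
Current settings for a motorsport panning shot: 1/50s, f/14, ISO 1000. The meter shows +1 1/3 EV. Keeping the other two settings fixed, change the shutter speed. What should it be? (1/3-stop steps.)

Overexposed by 1 1/3 stops → need 1 1/3 stops darker.
Shutter speed: 1/50 → 1/60 → 1/80 → 1/100 → 1/125.

1/125s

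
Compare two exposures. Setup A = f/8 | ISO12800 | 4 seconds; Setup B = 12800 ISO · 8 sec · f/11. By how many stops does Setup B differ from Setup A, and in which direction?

same exposure (0 stops)

Aperture: f/8 → f/11 — 1 stop smaller aperture (darker).
Shutter speed: 4 → 8 — 1 stop longer (brighter).
ISO: unchanged.
Net: −1 +1 = 0 stops.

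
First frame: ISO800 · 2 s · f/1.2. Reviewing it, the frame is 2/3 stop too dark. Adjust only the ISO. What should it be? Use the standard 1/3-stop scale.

Underexposed by 2/3 stop → need 2/3 stop brighter.
ISO: 800 → 1000 → 1250.

ISO 1250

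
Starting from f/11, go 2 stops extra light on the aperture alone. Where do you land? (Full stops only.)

Aperture: f/11 → f/8 → f/5.6 — 2 stops wider (brighter).

f/5.6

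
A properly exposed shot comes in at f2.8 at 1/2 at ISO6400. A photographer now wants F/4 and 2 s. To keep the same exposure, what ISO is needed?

Aperture: f/2.8 → f/4 — 1 stop smaller aperture (darker).
Shutter speed: 1/2 → 1 → 2 — 2 stops slower (brighter).
Net change so far: 1 stop brighter. Offset with the ISO: 6400 → 3200.

ISO 3200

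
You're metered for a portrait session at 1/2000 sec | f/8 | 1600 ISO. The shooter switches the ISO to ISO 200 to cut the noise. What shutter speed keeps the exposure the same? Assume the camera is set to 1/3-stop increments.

1/250s

ISO: 1600 → 1250 → 1000 → 800 → 640 → 500 → 400 → 320 → 250 → 200 — 3 stops dropped (darker).
Need 3 stops brighter from the shutter speed: 1/2000 → 1/1600 → 1/1250 → 1/1000 → 1/800 → 1/640 → 1/500 → 1/400 → 1/320 → 1/250.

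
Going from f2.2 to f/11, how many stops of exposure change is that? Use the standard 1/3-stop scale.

4 2/3 stops

f/2.2 → f/2.5 → f/2.8 → f/3.2 → f/3.5 → f/4 → f/4.5 → f/5 → f/5.6 → f/6.3 → f/7.1 → f/8 → f/9 → f/10 → f/11 — count the steps: 14 third-stops = 4 2/3 stops.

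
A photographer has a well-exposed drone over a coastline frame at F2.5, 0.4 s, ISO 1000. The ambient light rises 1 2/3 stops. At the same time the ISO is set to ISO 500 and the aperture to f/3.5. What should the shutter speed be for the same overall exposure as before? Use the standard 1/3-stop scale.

Scene light: 1 2/3 stops brighter.
ISO: 1000 → 800 → 640 → 500 — 1 stop dropped (darker).
Aperture: f/2.5 → f/2.8 → f/3.2 → f/3.5 — 1 stop narrower (darker).
Net so far: 1/3 stop darker. Shutter speed: 0.4 → 0.5.

0.5 s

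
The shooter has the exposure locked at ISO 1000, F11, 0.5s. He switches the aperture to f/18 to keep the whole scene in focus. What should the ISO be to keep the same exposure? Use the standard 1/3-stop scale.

Aperture: f/11 → f/13 → f/14 → f/16 → f/18 — 1 1/3 stops smaller aperture (darker).
Need 1 1/3 stops brighter from the ISO: 1000 → 1250 → 1600 → 2000 → 2500.

ISO 2500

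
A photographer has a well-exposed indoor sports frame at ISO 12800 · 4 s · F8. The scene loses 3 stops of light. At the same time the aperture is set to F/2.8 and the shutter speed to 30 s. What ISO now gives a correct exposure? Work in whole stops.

Scene light: 3 stops darker.
Aperture: f/8 → f/5.6 → f/4 → f/2.8 — 3 stops wider (brighter).
Shutter speed: 4 → 8 → 15 → 30 — 3 stops longer (brighter).
Net so far: 3 stops brighter. ISO: 12800 → 6400 → 3200 → 1600.

ISO 1600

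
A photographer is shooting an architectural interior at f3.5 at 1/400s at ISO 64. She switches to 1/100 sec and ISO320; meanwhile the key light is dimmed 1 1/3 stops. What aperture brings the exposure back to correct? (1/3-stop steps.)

f/10

Scene light: 1 1/3 stops darker.
Shutter speed: 1/400 → 1/320 → 1/250 → 1/200 → 1/160 → 1/125 → 1/100 — 2 stops longer (brighter).
ISO: 64 → 80 → 100 → 125 → 160 → 200 → 250 → 320 — 2 1/3 stops higher (brighter).
Net so far: 3 stops brighter. Aperture: f/3.5 → f/4 → f/4.5 → f/5 → f/5.6 → f/6.3 → f/7.1 → f/8 → f/9 → f/10.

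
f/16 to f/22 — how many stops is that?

f/16 → f/22 — count the steps: 1 stop.

1 stop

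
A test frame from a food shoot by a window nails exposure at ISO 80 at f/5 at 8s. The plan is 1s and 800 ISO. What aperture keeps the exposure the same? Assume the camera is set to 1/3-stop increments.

Shutter speed: 8 → 6 → 5 → 4 → 3.2 → 2.5 → 2 → 1.6 → 1.3 → 1 — 3 stops faster (darker).
ISO: 80 → 100 → 125 → 160 → 200 → 250 → 320 → 400 → 500 → 640 → 800 — 3 1/3 stops higher (brighter).
Net change so far: 1/3 stop brighter. Offset with the aperture: f/5 → f/5.6.

f/5.6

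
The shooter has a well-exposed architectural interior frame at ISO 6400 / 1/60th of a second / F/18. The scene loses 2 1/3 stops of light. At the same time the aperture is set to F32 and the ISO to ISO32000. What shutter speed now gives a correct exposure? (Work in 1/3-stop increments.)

1/20s

Scene light: 2 1/3 stops darker.
Aperture: f/18 → f/20 → f/22 → f/25 → f/29 → f/32 — 1 2/3 stops narrower (darker).
ISO: 6400 → 8000 → 10000 → 12800 → 16000 → 20000 → 25600 → 32000 — 2 1/3 stops higher (brighter).
Net so far: 1 2/3 stops darker. Shutter speed: 1/60 → 1/50 → 1/40 → 1/30 → 1/25 → 1/20.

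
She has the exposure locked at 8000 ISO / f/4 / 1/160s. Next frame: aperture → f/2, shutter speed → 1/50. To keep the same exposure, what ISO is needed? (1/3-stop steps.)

Aperture: f/4 → f/3.5 → f/3.2 → f/2.8 → f/2.5 → f/2.2 → f/2 — 2 stops wider (brighter).
Shutter speed: 1/160 → 1/125 → 1/100 → 1/80 → 1/60 → 1/50 — 1 2/3 stops slower (brighter).
Net change so far: 3 2/3 stops brighter. Offset with the ISO: 8000 → 6400 → 5000 → 4000 → 3200 → 2500 → 2000 → 1600 → 1250 → 1000 → 800 → 640.

ISO 640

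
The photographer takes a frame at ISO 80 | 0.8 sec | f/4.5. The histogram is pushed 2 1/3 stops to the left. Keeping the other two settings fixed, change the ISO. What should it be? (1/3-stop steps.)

Underexposed by 2 1/3 stops → need 2 1/3 stops brighter.
ISO: 80 → 100 → 125 → 160 → 200 → 250 → 320 → 400.

ISO 400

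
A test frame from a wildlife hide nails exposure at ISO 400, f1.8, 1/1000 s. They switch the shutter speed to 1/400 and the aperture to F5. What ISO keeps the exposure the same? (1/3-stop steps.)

ISO 1250

Shutter speed: 1/1000 → 1/800 → 1/640 → 1/500 → 1/400 — 1 1/3 stops slower (brighter).
Aperture: f/1.8 → f/2 → f/2.2 → f/2.5 → f/2.8 → f/3.2 → f/3.5 → f/4 → f/4.5 → f/5 — 3 stops narrower (darker).
Net change so far: 1 2/3 stops darker. Offset with the ISO: 400 → 500 → 640 → 800 → 1000 → 1250.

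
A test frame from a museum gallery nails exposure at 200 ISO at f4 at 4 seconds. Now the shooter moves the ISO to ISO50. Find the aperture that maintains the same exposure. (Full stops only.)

f/2

ISO: 200 → 100 → 50 — 2 stops lower (darker).
Need 2 stops brighter from the aperture: f/4 → f/2.8 → f/2.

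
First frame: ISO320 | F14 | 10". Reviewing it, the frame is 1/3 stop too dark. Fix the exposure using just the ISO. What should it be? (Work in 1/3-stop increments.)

ISO 400

Underexposed by 1/3 stop → need 1/3 stop brighter.
ISO: 320 → 400.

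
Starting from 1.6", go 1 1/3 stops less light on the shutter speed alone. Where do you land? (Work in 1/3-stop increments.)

Shutter speed: 1.6 → 1.3 → 1 → 0.8 → 0.6 — 1 1/3 stops shorter (darker).

0.6 s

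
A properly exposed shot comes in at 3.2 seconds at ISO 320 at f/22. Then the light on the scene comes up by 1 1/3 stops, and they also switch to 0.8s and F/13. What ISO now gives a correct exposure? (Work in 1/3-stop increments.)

Scene light: 1 1/3 stops brighter.
Shutter speed: 3.2 → 2.5 → 2 → 1.6 → 1.3 → 1 → 0.8 — 2 stops shorter (darker).
Aperture: f/22 → f/20 → f/18 → f/16 → f/14 → f/13 — 1 2/3 stops larger aperture (brighter).
Net so far: 1 stop brighter. ISO: 320 → 250 → 200 → 160.

ISO 160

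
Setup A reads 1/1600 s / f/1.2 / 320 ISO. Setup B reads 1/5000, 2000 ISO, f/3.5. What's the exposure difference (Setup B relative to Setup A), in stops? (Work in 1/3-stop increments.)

Aperture: f/1.2 → f/1.4 → f/1.6 → f/1.8 → f/2 → f/2.2 → f/2.5 → f/2.8 → f/3.2 → f/3.5 — 3 stops stopped down (darker).
Shutter speed: 1/1600 → 1/2000 → 1/2500 → 1/3200 → 1/4000 → 1/5000 — 1 2/3 stops shorter (darker).
ISO: 320 → 400 → 500 → 640 → 800 → 1000 → 1250 → 1600 → 2000 — 2 2/3 stops raised (brighter).
Net: −3 −1 2/3 +2 2/3 = −2 stops.

2 stops darker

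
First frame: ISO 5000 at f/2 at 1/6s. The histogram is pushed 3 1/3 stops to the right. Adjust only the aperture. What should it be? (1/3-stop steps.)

Overexposed by 3 1/3 stops → need 3 1/3 stops darker.
Aperture: f/2 → f/2.2 → f/2.5 → f/2.8 → f/3.2 → f/3.5 → f/4 → f/4.5 → f/5 → f/5.6 → f/6.3.

f/6.3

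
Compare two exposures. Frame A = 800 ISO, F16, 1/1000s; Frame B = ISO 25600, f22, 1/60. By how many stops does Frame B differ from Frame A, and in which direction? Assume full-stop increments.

Aperture: f/16 → f/22 — 1 stop stopped down (darker).
Shutter speed: 1/1000 → 1/500 → 1/250 → 1/125 → 1/60 — 4 stops slower (brighter).
ISO: 800 → 1600 → 3200 → 6400 → 12800 → 25600 — 5 stops higher (brighter).
Net: −1 +4 +5 = +8 stops.

8 stops brighter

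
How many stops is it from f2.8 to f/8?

f/2.8 → f/4 → f/5.6 → f/8 — count the steps: 3 stops.

3 stops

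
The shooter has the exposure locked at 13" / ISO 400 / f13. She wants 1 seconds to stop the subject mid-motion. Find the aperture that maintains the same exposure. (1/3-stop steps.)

Shutter speed: 13 → 10 → 8 → 6 → 5 → 4 → 3.2 → 2.5 → 2 → 1.6 → 1.3 → 1 — 3 2/3 stops faster (darker).
Need 3 2/3 stops brighter from the aperture: f/13 → f/11 → f/10 → f/9 → f/8 → f/7.1 → f/6.3 → f/5.6 → f/5 → f/4.5 → f/4 → f/3.5.

f/3.5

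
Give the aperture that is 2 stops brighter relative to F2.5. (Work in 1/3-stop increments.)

f/1.2

Aperture: f/2.5 → f/2.2 → f/2 → f/1.8 → f/1.6 → f/1.4 → f/1.2 — 2 stops wider (brighter).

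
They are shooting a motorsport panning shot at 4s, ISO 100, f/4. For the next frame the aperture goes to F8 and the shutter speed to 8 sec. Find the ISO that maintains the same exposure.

ISO 200

Aperture: f/4 → f/5.6 → f/8 — 2 stops smaller aperture (darker).
Shutter speed: 4 → 8 — 1 stop slower (brighter).
Net change so far: 1 stop darker. Offset with the ISO: 100 → 200.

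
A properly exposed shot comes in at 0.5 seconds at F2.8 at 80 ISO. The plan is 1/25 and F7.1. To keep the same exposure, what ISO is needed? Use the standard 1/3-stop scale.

ISO 6400

Shutter speed: 0.5 → 0.4 → 0.3 → 1/4 → 1/5 → 1/6 → 1/8 → 1/10 → 1/13 → 1/15 → 1/20 → 1/25 — 3 2/3 stops faster (darker).
Aperture: f/2.8 → f/3.2 → f/3.5 → f/4 → f/4.5 → f/5 → f/5.6 → f/6.3 → f/7.1 — 2 2/3 stops narrower (darker).
Net change so far: 6 1/3 stops darker. Offset with the ISO: 80 → 100 → 125 → 160 → 200 → 250 → 320 → 400 → 500 → 640 → 800 → 1000 → 1250 → 1600 → 2000 → 2500 → 3200 → 4000 → 5000 → 6400.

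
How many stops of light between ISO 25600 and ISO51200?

25600 → 51200 — count the steps: 1 stop.

1 stop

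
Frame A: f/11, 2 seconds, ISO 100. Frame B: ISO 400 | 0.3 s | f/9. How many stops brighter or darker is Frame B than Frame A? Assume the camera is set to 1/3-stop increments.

Aperture: f/11 → f/10 → f/9 — 2/3 stop larger aperture (brighter).
Shutter speed: 2 → 1.6 → 1.3 → 1 → 0.8 → 0.6 → 0.5 → 0.4 → 0.3 — 2 2/3 stops faster (darker).
ISO: 100 → 125 → 160 → 200 → 250 → 320 → 400 — 2 stops higher (brighter).
Net: +2/3 −2 2/3 +2 = 0 stops.

same exposure (0 stops)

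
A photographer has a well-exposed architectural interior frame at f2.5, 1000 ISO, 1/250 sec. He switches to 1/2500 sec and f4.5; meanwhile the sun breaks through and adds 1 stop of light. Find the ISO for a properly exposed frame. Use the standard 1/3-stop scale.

ISO 16000

Scene light: 1 stop brighter.
Shutter speed: 1/250 → 1/320 → 1/400 → 1/500 → 1/640 → 1/800 → 1/1000 → 1/1250 → 1/1600 → 1/2000 → 1/2500 — 3 1/3 stops faster (darker).
Aperture: f/2.5 → f/2.8 → f/3.2 → f/3.5 → f/4 → f/4.5 — 1 2/3 stops smaller aperture (darker).
Net so far: 4 stops darker. ISO: 1000 → 1250 → 1600 → 2000 → 2500 → 3200 → 4000 → 5000 → 6400 → 8000 → 10000 → 12800 → 16000.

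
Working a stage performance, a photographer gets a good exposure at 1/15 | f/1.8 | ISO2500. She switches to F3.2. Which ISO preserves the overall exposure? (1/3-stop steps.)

Aperture: f/1.8 → f/2 → f/2.2 → f/2.5 → f/2.8 → f/3.2 — 1 2/3 stops smaller aperture (darker).
Need 1 2/3 stops brighter from the ISO: 2500 → 3200 → 4000 → 5000 → 6400 → 8000.

ISO 8000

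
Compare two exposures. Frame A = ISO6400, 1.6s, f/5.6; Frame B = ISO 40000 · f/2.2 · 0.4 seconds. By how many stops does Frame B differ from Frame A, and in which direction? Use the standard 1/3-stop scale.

Aperture: f/5.6 → f/5 → f/4.5 → f/4 → f/3.5 → f/3.2 → f/2.8 → f/2.5 → f/2.2 — 2 2/3 stops larger aperture (brighter).
Shutter speed: 1.6 → 1.3 → 1 → 0.8 → 0.6 → 0.5 → 0.4 — 2 stops shorter (darker).
ISO: 6400 → 8000 → 10000 → 12800 → 16000 → 20000 → 25600 → 32000 → 40000 — 2 2/3 stops raised (brighter).
Net: +2 2/3 −2 +2 2/3 = +3 1/3 stops.

3 1/3 stops brighter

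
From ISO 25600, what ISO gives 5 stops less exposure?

ISO 800

ISO: 25600 → 12800 → 6400 → 3200 → 1600 → 800 — 5 stops lower (darker).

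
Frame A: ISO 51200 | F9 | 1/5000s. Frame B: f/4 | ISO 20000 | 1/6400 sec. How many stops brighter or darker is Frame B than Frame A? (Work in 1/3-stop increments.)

2/3 stop brighter

Aperture: f/9 → f/8 → f/7.1 → f/6.3 → f/5.6 → f/5 → f/4.5 → f/4 — 2 1/3 stops larger aperture (brighter).
Shutter speed: 1/5000 → 1/6400 — 1/3 stop faster (darker).
ISO: 51200 → 40000 → 32000 → 25600 → 20000 — 1 1/3 stops dropped (darker).
Net: +2 1/3 −1/3 −1 1/3 = +2/3 stops.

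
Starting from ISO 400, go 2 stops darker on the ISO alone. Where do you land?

ISO: 400 → 200 → 100 — 2 stops lower (darker).

ISO 100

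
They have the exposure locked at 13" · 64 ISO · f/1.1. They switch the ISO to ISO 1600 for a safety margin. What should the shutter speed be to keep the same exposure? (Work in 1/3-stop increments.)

0.5 s

ISO: 64 → 80 → 100 → 125 → 160 → 200 → 250 → 320 → 400 → 500 → 640 → 800 → 1000 → 1250 → 1600 — 4 2/3 stops higher (brighter).
Need 4 2/3 stops darker from the shutter speed: 13 → 10 → 8 → 6 → 5 → 4 → 3.2 → 2.5 → 2 → 1.6 → 1.3 → 1 → 0.8 → 0.6 → 0.5.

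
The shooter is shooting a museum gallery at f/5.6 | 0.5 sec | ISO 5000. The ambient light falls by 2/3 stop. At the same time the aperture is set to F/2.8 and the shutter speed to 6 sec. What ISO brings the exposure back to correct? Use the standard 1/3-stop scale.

ISO 160

Scene light: 2/3 stop darker.
Aperture: f/5.6 → f/5 → f/4.5 → f/4 → f/3.5 → f/3.2 → f/2.8 — 2 stops wider (brighter).
Shutter speed: 0.5 → 0.6 → 0.8 → 1 → 1.3 → 1.6 → 2 → 2.5 → 3.2 → 4 → 5 → 6 — 3 2/3 stops longer (brighter).
Net so far: 5 stops brighter. ISO: 5000 → 4000 → 3200 → 2500 → 2000 → 1600 → 1250 → 1000 → 800 → 640 → 500 → 400 → 320 → 250 → 200 → 160.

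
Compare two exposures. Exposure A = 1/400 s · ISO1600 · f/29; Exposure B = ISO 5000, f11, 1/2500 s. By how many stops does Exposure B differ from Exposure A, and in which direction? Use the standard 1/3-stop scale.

1 2/3 stops brighter

Aperture: f/29 → f/25 → f/22 → f/20 → f/18 → f/16 → f/14 → f/13 → f/11 — 2 2/3 stops larger aperture (brighter).
Shutter speed: 1/400 → 1/500 → 1/640 → 1/800 → 1/1000 → 1/1250 → 1/1600 → 1/2000 → 1/2500 — 2 2/3 stops faster (darker).
ISO: 1600 → 2000 → 2500 → 3200 → 4000 → 5000 — 1 2/3 stops raised (brighter).
Net: +2 2/3 −2 2/3 +1 2/3 = +1 2/3 stops.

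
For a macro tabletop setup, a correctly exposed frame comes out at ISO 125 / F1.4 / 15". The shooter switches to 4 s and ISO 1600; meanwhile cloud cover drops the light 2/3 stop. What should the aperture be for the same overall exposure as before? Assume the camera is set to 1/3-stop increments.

f/2

Scene light: 2/3 stop darker.
Shutter speed: 15 → 13 → 10 → 8 → 6 → 5 → 4 — 2 stops shorter (darker).
ISO: 125 → 160 → 200 → 250 → 320 → 400 → 500 → 640 → 800 → 1000 → 1250 → 1600 — 3 2/3 stops higher (brighter).
Net so far: 1 stop brighter. Aperture: f/1.4 → f/1.6 → f/1.8 → f/2.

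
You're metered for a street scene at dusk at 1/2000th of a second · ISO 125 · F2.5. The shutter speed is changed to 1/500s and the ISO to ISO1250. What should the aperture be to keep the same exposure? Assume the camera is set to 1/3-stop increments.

Shutter speed: 1/2000 → 1/1600 → 1/1250 → 1/1000 → 1/800 → 1/640 → 1/500 — 2 stops slower (brighter).
ISO: 125 → 160 → 200 → 250 → 320 → 400 → 500 → 640 → 800 → 1000 → 1250 — 3 1/3 stops higher (brighter).
Net change so far: 5 1/3 stops brighter. Offset with the aperture: f/2.5 → f/2.8 → f/3.2 → f/3.5 → f/4 → f/4.5 → f/5 → f/5.6 → f/6.3 → f/7.1 → f/8 → f/9 → f/10 → f/11 → f/13 → f/14 → f/16.

f/16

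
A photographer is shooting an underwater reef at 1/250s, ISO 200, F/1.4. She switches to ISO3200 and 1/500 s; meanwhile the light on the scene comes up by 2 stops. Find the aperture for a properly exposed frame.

f/8

Scene light: 2 stops brighter.
ISO: 200 → 400 → 800 → 1600 → 3200 — 4 stops higher (brighter).
Shutter speed: 1/250 → 1/500 — 1 stop faster (darker).
Net so far: 5 stops brighter. Aperture: f/1.4 → f/2 → f/2.8 → f/4 → f/5.6 → f/8.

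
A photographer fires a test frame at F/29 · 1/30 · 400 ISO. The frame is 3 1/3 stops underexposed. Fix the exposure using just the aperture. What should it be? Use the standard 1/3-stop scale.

f/9

Underexposed by 3 1/3 stops → need 3 1/3 stops brighter.
Aperture: f/29 → f/25 → f/22 → f/20 → f/18 → f/16 → f/14 → f/13 → f/11 → f/10 → f/9.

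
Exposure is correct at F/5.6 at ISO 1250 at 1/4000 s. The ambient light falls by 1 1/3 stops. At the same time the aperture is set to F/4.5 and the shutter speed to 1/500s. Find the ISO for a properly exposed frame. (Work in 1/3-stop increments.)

Scene light: 1 1/3 stops darker.
Aperture: f/5.6 → f/5 → f/4.5 — 2/3 stop larger aperture (brighter).
Shutter speed: 1/4000 → 1/3200 → 1/2500 → 1/2000 → 1/1600 → 1/1250 → 1/1000 → 1/800 → 1/640 → 1/500 — 3 stops slower (brighter).
Net so far: 2 1/3 stops brighter. ISO: 1250 → 1000 → 800 → 640 → 500 → 400 → 320 → 250.

ISO 250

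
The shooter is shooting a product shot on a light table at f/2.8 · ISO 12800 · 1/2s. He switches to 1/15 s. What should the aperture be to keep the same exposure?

Shutter speed: 1/2 → 1/4 → 1/8 → 1/15 — 3 stops shorter (darker).
Need 3 stops brighter from the aperture: f/2.8 → f/2 → f/1.4 → f/1.0.

f/1.0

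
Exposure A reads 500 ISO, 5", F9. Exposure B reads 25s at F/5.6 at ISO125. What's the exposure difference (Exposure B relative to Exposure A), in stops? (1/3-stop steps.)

Aperture: f/9 → f/8 → f/7.1 → f/6.3 → f/5.6 — 1 1/3 stops larger aperture (brighter).
Shutter speed: 5 → 6 → 8 → 10 → 13 → 15 → 20 → 25 — 2 1/3 stops slower (brighter).
ISO: 500 → 400 → 320 → 250 → 200 → 160 → 125 — 2 stops dropped (darker).
Net: +1 1/3 +2 1/3 −2 = +1 2/3 stops.

1 2/3 stops brighter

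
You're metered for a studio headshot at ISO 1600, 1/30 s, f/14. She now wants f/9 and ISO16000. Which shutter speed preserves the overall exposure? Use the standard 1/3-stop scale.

1/800s

Aperture: f/14 → f/13 → f/11 → f/10 → f/9 — 1 1/3 stops wider (brighter).
ISO: 1600 → 2000 → 2500 → 3200 → 4000 → 5000 → 6400 → 8000 → 10000 → 12800 → 16000 — 3 1/3 stops raised (brighter).
Net change so far: 4 2/3 stops brighter. Offset with the shutter speed: 1/30 → 1/40 → 1/50 → 1/60 → 1/80 → 1/100 → 1/125 → 1/160 → 1/200 → 1/250 → 1/320 → 1/400 → 1/500 → 1/640 → 1/800.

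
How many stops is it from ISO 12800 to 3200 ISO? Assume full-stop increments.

12800 → 6400 → 3200 — count the steps: 2 stops.

2 stops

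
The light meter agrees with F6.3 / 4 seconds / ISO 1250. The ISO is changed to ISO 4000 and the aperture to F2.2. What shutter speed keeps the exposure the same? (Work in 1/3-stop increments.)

ISO: 1250 → 1600 → 2000 → 2500 → 3200 → 4000 — 1 2/3 stops higher (brighter).
Aperture: f/6.3 → f/5.6 → f/5 → f/4.5 → f/4 → f/3.5 → f/3.2 → f/2.8 → f/2.5 → f/2.2 — 3 stops opened up (brighter).
Net change so far: 4 2/3 stops brighter. Offset with the shutter speed: 4 → 3.2 → 2.5 → 2 → 1.6 → 1.3 → 1 → 0.8 → 0.6 → 0.5 → 0.4 → 0.3 → 1/4 → 1/5 → 1/6.

1/6s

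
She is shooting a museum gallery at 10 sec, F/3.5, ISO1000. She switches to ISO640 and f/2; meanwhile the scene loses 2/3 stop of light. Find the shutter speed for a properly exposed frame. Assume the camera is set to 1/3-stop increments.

Scene light: 2/3 stop darker.
ISO: 1000 → 800 → 640 — 2/3 stop lower (darker).
Aperture: f/3.5 → f/3.2 → f/2.8 → f/2.5 → f/2.2 → f/2 — 1 2/3 stops opened up (brighter).
Net so far: 1/3 stop brighter. Shutter speed: 10 → 8.

8 s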